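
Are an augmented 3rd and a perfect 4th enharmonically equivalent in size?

An augmented third spans 5 semitones, and a perfect fourth also spans 5 semitones — they're enharmonic.

Yes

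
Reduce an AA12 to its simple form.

Subtracting seven from the interval number removes an octave: 12 − 7 = 5.
So a doubly augmented twelfth is an octave plus a doubly augmented fifth. The quality is unchanged.

doubly augmented fifth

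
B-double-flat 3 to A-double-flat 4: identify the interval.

B to A spans seven letter names (B-C-D-E-F-G-A): a seventh.
Bbb3 to Abb4 is 10 semitones, a half step short of the major seventh (11), so this is minor.

minor seventh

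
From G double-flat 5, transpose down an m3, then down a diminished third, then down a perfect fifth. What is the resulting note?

A minor third down from Gbb5 is Ebb5.
Ebb5 down a diminished third → C5 (2 semitones).
C5 down a perfect fifth → F4 (7 semitones).

F 4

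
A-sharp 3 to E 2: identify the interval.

Descending from A#3 to E2 is the same interval as ascending E2 to A#3.
E to A spans four letter names (E-F-G-A), plus an octave: an eleventh.
E2 to A#3 spans 18 semitones — one semitone wider than the perfect eleventh (17) — giving an augmented eleventh.
(Equivalently, a compound augmented fourth: an augmented fourth plus an octave.)

augmented eleventh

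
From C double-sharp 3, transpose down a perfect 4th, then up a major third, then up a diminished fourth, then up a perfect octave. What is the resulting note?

A perfect fourth down from C##3 is G##2.
Up a major third from G##2: B##2 (4 semitones up).
A diminished fourth up from B##2 is E#3.
Up a perfect octave from E#3: E#4 (12 semitones up).

E sharp 4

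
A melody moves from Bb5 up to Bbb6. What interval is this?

B to B is the same letter name, plus an octave, so the interval is some kind of octave.
A perfect octave would be 12 semitones; Bb5 to Bbb6 is 11, one semitone narrower, so the interval is diminished.

diminished octave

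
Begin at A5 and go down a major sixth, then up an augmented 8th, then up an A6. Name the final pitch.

A##6

A5 down a major sixth → C5 (9 semitones).
An augmented octave up from C5 is C#6.
Up an augmented sixth from C#6: A##6 (10 semitones up).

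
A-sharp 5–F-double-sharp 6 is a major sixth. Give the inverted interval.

The rule of nine gives the new number: 9 − 6 = 3, so a sixth becomes a third.
Quality inverts too: major becomes minor. That makes the inversion a minor third.

minor 3rd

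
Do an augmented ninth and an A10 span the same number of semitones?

No

An augmented ninth is 15 semitones but an augmented tenth is 17 semitones — different sizes.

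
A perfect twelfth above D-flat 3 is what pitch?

A-flat 4

Five letters up from D (plus an octave) reaches A.
A perfect twelfth spans 19 semitones, so from Db3 the target pitch is Ab4.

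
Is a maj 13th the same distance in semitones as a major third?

A major thirteenth is 21 semitones but a major third is 4 semitones — different sizes.

No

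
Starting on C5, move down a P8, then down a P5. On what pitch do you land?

F3

C5 down a perfect octave → C4 (12 semitones).
C4 down a perfect fifth → F3 (7 semitones).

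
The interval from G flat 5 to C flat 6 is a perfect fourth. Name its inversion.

perfect fifth

Inverted interval numbers add to nine, so a fourth pairs with a fifth (4 + 5 = 9).
Quality inverts too: perfect stays perfect. That makes the inversion a perfect fifth.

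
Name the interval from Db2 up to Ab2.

perfect fifth

D to A spans five letter names (D-E-F-G-A), so the interval is some kind of fifth.
Db2 to Ab2 is 7 semitones, matching the perfect fifth exactly, so the quality is perfect.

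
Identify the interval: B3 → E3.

perfect 5th

Descending from B3 to E3 is the same interval as ascending E3 to B3.
E to B spans five letter names (E-F-G-A-B), so the interval is some kind of fifth.
Counting semitones, E3→B3 is 7, which is the perfect fifth.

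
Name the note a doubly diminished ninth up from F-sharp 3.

Two letters up from F (plus an octave) reaches G.
Moving 11 semitones up from F#3 (the size of a doubly diminished ninth) reaches Gbb4.

G-double-flat 4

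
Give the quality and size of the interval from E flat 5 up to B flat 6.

perfect twelfth

E to B spans five letter names (E-F-G-A-B), plus an octave — that makes it a twelfth of some quality.
Eb5 to Bb6 is 19 semitones, matching the perfect twelfth exactly, so the quality is perfect.
(Equivalently, a compound perfect fifth: a perfect fifth plus an octave.)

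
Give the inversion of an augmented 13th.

diminished 3rd

First reduce the compound augmented thirteenth to its simple form, an augmented sixth.
Interval numbers invert to sum to nine: 6 + 3 = 9, so a sixth inverts to a third.
And augmented becomes diminished under inversion, so we get a diminished third.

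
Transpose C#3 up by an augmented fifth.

G##3

Counting five letter names up from C lands on G.
Moving 8 semitones up from C#3 (the size of an augmented fifth) reaches G##3.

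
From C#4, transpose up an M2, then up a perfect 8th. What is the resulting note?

D#5

A major second up from C#4 is D#4.
Up a perfect octave from D#4: D#5 (12 semitones up).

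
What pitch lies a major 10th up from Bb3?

Counting three letter names plus an octave up from B lands on D.
A major tenth is 16 semitones; 16 semitones up from Bb3 gives D5.

D5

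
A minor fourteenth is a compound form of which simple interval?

Subtracting seven from the interval number removes an octave: 14 − 7 = 7.
Quality carries through unchanged, so the simple form is a minor seventh.

minor 7th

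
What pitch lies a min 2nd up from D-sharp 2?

E 2

The second takes the letter from D up to E.
Moving 1 semitone up from D#2 (the size of a minor second) reaches E2.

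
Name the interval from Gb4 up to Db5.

P5

G to D spans five letter names (G-A-B-C-D), so the interval is some kind of fifth.
Gb4 to Db5 is 7 semitones, matching the perfect fifth exactly, so the quality is perfect.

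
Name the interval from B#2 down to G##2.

Descending from B#2 to G##2 is the same interval as ascending G##2 to B#2.
G to B spans three letter names (G-A-B) — that makes it a third of some quality.
At 3 semitones, G##2→B#2 falls one short of a major third: minor.

minor third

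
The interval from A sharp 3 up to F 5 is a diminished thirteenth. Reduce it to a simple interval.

diminished 6th

Each octave removed subtracts seven from the number: 13 − 7 = 6.
That makes a diminished thirteenth a compound diminished sixth — an octave plus a diminished sixth.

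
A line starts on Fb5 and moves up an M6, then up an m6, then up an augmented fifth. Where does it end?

F7

Fb5 up a major sixth → Db6 (9 semitones).
A minor sixth up from Db6 is Bbb6.
Up an augmented fifth from Bbb6: F7 (8 semitones up).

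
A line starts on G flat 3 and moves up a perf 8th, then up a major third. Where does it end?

Gb3 up a perfect octave → Gb4 (12 semitones).
Up a major third from Gb4: Bb4 (4 semitones up).

B flat 4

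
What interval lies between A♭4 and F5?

A to F spans six letter names (A-B-C-D-E-F) — that makes it a sixth of some quality.
Counting semitones, Ab4→F5 is 9, which is the major sixth.

major sixth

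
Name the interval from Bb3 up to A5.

major 14th

B to A spans seven letter names (B-C-D-E-F-G-A), plus an octave — that makes it a fourteenth of some quality.
Counting semitones, Bb3→A5 is 23, which is the major fourteenth.
(Equivalently, a compound major seventh: a major seventh plus an octave.)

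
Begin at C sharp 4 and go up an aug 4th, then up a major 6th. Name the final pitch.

D double-sharp 5

Up an augmented fourth from C#4: F##4 (6 semitones up).
A major sixth up from F##4 is D##5.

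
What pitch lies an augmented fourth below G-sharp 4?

Four letter names down from G: D.
An augmented fourth is 6 semitones; 6 semitones down from G#4 gives D4.

D 4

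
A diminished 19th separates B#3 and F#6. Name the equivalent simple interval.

diminished 5th

Subtracting seven from the interval number removes an octave: 19 − 14 = 5.
So a diminished nineteenth is 2 octaves plus a diminished fifth. The quality is unchanged.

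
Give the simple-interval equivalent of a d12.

diminished 5th

Take out an octave (7 from the number): 12 − 7 = 5.
That makes a diminished twelfth a compound diminished fifth — an octave plus a diminished fifth.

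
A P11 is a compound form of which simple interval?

Take out an octave (7 from the number): 11 − 7 = 4.
So a perfect eleventh is an octave plus a perfect fourth. The quality is unchanged.

P4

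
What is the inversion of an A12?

diminished fourth

First reduce the compound augmented twelfth to its simple form, an augmented fifth.
The rule of nine gives the new number: 9 − 5 = 4, so a fifth becomes a fourth.
Quality inverts too: augmented becomes diminished. That makes the inversion a diminished fourth.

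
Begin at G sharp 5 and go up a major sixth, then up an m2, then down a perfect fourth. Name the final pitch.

G#5 up a major sixth → E#6 (9 semitones).
Up a minor second from E#6: F#6 (1 semitone up).
F#6 down a perfect fourth → C#6 (5 semitones).

C sharp 6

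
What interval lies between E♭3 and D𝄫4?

diminished seventh

E to D spans seven letter names (E-F-G-A-B-C-D) — that makes it a seventh of some quality.
Eb3 to Dbb4 spans 9 semitones — two semitones narrower than the major seventh (11) — giving a diminished seventh.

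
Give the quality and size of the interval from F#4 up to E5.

F to E spans seven letter names (F-G-A-B-C-D-E), so the interval is some kind of seventh.
F#4 to E5 is 10 semitones, a half step short of the major seventh (11), so this is minor.

minor seventh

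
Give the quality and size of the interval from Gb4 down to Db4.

Descending from Gb4 to Db4 is the same interval as ascending Db4 to Gb4.
D to G spans four letter names (D-E-F-G): a fourth.
Db4 to Gb4 is 5 semitones, matching the perfect fourth exactly, so the quality is perfect.

perfect fourth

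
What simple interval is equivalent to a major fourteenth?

major seventh

Subtracting seven from the interval number removes an octave: 14 − 7 = 7.
Quality carries through unchanged, so the simple form is a major seventh.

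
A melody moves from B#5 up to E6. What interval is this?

diminished fourth

B to E spans four letter names (B-C-D-E) — that makes it a fourth of some quality.
B#5 to E6 spans 4 semitones — one semitone narrower than the perfect fourth (5) — giving a diminished fourth.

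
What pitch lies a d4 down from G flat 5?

Four letter names down from G: D.
Moving 4 semitones down from Gb5 (the size of a diminished fourth) reaches D5.

D 5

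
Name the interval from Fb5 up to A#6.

doubly augmented tenth

F to A spans three letter names (F-G-A), plus an octave: a tenth.
A major tenth would be 16 semitones; Fb5 to A#6 is 18, two semitones wider, so the interval is doubly augmented.
(Equivalently, a compound doubly augmented third: a doubly augmented third plus an octave.)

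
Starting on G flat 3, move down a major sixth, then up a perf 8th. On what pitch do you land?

B double-flat 3

A major sixth down from Gb3 is Bbb2.
A perfect octave up from Bbb2 is Bbb3.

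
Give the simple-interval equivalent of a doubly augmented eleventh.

Each octave removed subtracts seven from the number: 11 − 7 = 4.
So a doubly augmented eleventh is an octave plus a doubly augmented fourth. The quality is unchanged.

AA4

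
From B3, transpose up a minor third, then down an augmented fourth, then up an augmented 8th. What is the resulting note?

A4

B3 up a minor third → D4 (3 semitones).
Down an augmented fourth from D4: Ab3 (6 semitones down).
Up an augmented octave from Ab3: A4 (13 semitones up).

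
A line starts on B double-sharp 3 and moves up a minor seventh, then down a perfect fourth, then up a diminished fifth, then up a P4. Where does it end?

E sharp 5

Up a minor seventh from B##3: A##4 (10 semitones up).
Down a perfect fourth from A##4: E##4 (5 semitones down).
E##4 up a diminished fifth → B#4 (6 semitones).
A perfect fourth up from B#4 is E#5.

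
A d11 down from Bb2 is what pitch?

Counting four letter names plus an octave down from B lands on F.
A diminished eleventh spans 16 semitones, so from Bb2 the target pitch is F#1.

F#1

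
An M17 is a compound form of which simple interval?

major 3rd

Take out 2 octaves (14 from the number): 17 − 14 = 3.
So a major seventeenth is 2 octaves plus a major third. The quality is unchanged.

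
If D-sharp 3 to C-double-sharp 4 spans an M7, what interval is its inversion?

minor second

Inverted interval numbers add to nine, so a seventh pairs with a second (7 + 2 = 9).
The quality also flips — major becomes minor — giving a minor second.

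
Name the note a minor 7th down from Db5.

Eb4

Counting seven letter names down from D lands on E.
A minor seventh spans 10 semitones, so from Db5 the target pitch is Eb4.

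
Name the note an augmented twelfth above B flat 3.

The twelfth's letter: B up five letter names plus an octave → F.
Moving 20 semitones up from Bb3 (the size of an augmented twelfth) reaches F#5.

F sharp 5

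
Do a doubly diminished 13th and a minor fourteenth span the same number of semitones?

No

A doubly diminished thirteenth spans 18 semitones; a minor fourteenth spans 22 semitones. They differ by 4.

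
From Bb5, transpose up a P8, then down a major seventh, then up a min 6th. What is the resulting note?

Up a perfect octave from Bb5: Bb6 (12 semitones up).
Down a major seventh from Bb6: Cb6 (11 semitones down).
Cb6 up a minor sixth → Abb6 (8 semitones).

Abb6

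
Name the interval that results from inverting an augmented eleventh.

diminished fifth

First reduce the compound augmented eleventh to its simple form, an augmented fourth.
The rule of nine gives the new number: 9 − 4 = 5, so a fourth becomes a fifth.
The quality also flips — augmented becomes diminished — giving a diminished fifth.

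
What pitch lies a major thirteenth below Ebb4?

The thirteenth's letter: E down six letter names plus an octave → G.
A major thirteenth spans 21 semitones, so from Ebb4 the target pitch is Gbb2.

Gbb2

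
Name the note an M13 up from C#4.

Counting six letter names plus an octave up from C lands on A.
Moving 21 semitones up from C#4 (the size of a major thirteenth) reaches A#5.

A#5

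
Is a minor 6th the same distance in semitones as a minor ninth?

8 semitones (minor sixth) vs 13 semitones (minor ninth): not equal.

No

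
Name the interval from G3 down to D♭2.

Descending from G3 to Db2 is the same interval as ascending Db2 to G3.
D to G spans four letter names (D-E-F-G), plus an octave: an eleventh.
Db2 to G3 spans 18 semitones — one semitone wider than the perfect eleventh (17) — giving an augmented eleventh.
(Equivalently, a compound augmented fourth: an augmented fourth plus an octave.)

augmented eleventh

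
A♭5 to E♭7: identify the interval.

A to E spans five letter names (A-B-C-D-E), plus an octave: a twelfth.
Ab5 to Eb7 is 19 semitones, matching the perfect twelfth exactly, so the quality is perfect.
(Equivalently, a compound perfect fifth: a perfect fifth plus an octave.)

perfect 12th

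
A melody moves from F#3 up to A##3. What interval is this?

F to A spans three letter names (F-G-A), so the interval is some kind of third.
F#3 to A##3 spans 5 semitones — one semitone wider than the major third (4) — giving an augmented third.

augmented 3rd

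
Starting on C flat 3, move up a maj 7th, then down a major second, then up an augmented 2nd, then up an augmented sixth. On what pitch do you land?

G double-sharp 4

Cb3 up a major seventh → Bb3 (11 semitones).
Bb3 down a major second → Ab3 (2 semitones).
An augmented second up from Ab3 is B3.
An augmented sixth up from B3 is G##4.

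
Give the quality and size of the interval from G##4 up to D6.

G to D spans five letter names (G-A-B-C-D), plus an octave — that makes it a twelfth of some quality.
G##4 to D6 spans 17 semitones — two semitones narrower than the perfect twelfth (19) — giving a doubly diminished twelfth.
(Equivalently, a compound doubly diminished fifth: a doubly diminished fifth plus an octave.)

dd12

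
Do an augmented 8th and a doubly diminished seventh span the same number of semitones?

No

13 semitones (augmented octave) vs 8 semitones (doubly diminished seventh): not equal.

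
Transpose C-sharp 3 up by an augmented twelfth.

G-double-sharp 4

Five letters up from C (plus an octave) reaches G.
An augmented twelfth is 20 semitones; 20 semitones up from C#3 gives G##4.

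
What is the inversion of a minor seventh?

Inverted interval numbers add to nine, so a seventh pairs with a second (7 + 2 = 9).
The quality also flips — minor becomes major — giving a major second.

M2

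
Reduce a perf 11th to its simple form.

Subtracting seven from the interval number removes an octave: 11 − 7 = 4.
That makes a perfect eleventh a compound perfect fourth — an octave plus a perfect fourth.

perfect fourth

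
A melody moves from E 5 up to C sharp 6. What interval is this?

E to C spans six letter names (E-F-G-A-B-C): a sixth.
E5 to C#6 is 9 semitones, matching the major sixth exactly, so the quality is major.

major sixth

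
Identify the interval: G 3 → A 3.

major second

G to A spans two letter names (G-A) — that makes it a second of some quality.
The major second spans 2 semitones, and G3 to A3 is exactly 2 semitones — so this is a major second.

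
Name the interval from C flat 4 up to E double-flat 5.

C to E spans three letter names (C-D-E), plus an octave: a tenth.
A major tenth would be 16 semitones, but Cb4 to Ebb5 is 15 — one semitone narrower, making it a minor tenth.
(Equivalently, a compound minor third: a minor third plus an octave.)

minor tenth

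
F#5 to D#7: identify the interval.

F to D spans six letter names (F-G-A-B-C-D), plus an octave, so the interval is some kind of thirteenth.
F#5 to D#7 is 21 semitones, matching the major thirteenth exactly, so the quality is major.
(Equivalently, a compound major sixth: a major sixth plus an octave.)

M13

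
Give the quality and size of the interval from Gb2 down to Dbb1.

augmented eleventh

Descending from Gb2 to Dbb1 is the same interval as ascending Dbb1 to Gb2.
D to G spans four letter names (D-E-F-G), plus an octave: an eleventh.
A perfect eleventh would be 17 semitones; Dbb1 to Gb2 is 18, one semitone wider, so the interval is augmented.
(Equivalently, a compound augmented fourth: an augmented fourth plus an octave.)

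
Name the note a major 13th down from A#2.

C#1

Counting six letter names plus an octave down from A lands on C.
Moving 21 semitones down from A#2 (the size of a major thirteenth) reaches C#1.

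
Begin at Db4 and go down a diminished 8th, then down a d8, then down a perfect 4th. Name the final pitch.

A#1

A diminished octave down from Db4 is D3.
Down a diminished octave from D3: D#2 (11 semitones down).
Down a perfect fourth from D#2: A#1 (5 semitones down).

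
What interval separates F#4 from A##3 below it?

diminished sixth

Descending from F#4 to A##3 is the same interval as ascending A##3 to F#4.
A to F spans six letter names (A-B-C-D-E-F): a sixth.
A major sixth would be 9 semitones; A##3 to F#4 is 7, two semitones narrower, so the interval is diminished.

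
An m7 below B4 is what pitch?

C#4

Seven letter names down from B: C.
A minor seventh spans 10 semitones, so from B4 the target pitch is C#4.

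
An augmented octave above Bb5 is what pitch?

B6

An octave keeps the letter name B, an octave up from B.
An augmented octave spans 13 semitones, so from Bb5 the target pitch is B6.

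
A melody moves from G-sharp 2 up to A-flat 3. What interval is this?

diminished ninth

G to A spans two letter names (G-A), plus an octave: a ninth.
The major ninth is 14 semitones; here we have 12, two semitones narrower: diminished.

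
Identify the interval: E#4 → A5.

E to A spans four letter names (E-F-G-A), plus an octave — that makes it an eleventh of some quality.
E#4 to A5 spans 16 semitones — one semitone narrower than the perfect eleventh (17) — giving a diminished eleventh.
(Equivalently, a compound diminished fourth: a diminished fourth plus an octave.)

diminished eleventh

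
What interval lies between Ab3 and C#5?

A to C spans three letter names (A-B-C), plus an octave: a tenth.
A major tenth would be 16 semitones; Ab3 to C#5 is 17, one semitone wider, so the interval is augmented.
(Equivalently, a compound augmented third: an augmented third plus an octave.)

augmented 10th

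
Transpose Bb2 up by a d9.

Cbb4

Two letters up from B (plus an octave) reaches C.
A diminished ninth spans 12 semitones, so from Bb2 the target pitch is Cbb4.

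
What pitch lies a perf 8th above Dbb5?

The letter stays D (same as the start), shifted an octave up.
A perfect octave is 12 semitones; 12 semitones up from Dbb5 gives Dbb6.

Dbb6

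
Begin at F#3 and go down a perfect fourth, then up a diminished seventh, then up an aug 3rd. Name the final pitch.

F#3 down a perfect fourth → C#3 (5 semitones).
Up a diminished seventh from C#3: Bb3 (9 semitones up).
Up an augmented third from Bb3: D#4 (5 semitones up).

D#4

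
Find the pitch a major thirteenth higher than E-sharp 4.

Counting six letter names plus an octave up from E lands on C.
A major thirteenth spans 21 semitones, so from E#4 the target pitch is C##6.

C-double-sharp 6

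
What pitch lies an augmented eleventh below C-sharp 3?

Four letters down from C (plus an octave) reaches G.
An augmented eleventh is 18 semitones; 18 semitones down from C#3 gives G1.

G 1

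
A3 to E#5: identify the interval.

augmented 12th

A to E spans five letter names (A-B-C-D-E), plus an octave — that makes it a twelfth of some quality.
A perfect twelfth would be 19 semitones; A3 to E#5 is 20, one semitone wider, so the interval is augmented.
(Equivalently, a compound augmented fifth: an augmented fifth plus an octave.)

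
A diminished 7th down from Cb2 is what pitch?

D1

Seven letter names down from C: D.
Moving 9 semitones down from Cb2 (the size of a diminished seventh) reaches D1.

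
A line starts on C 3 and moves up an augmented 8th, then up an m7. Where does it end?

B 4

An augmented octave up from C3 is C#4.
C#4 up a minor seventh → B4 (10 semitones).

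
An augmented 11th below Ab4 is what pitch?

Four letters down from A (plus an octave) reaches E.
An augmented eleventh is 18 semitones; 18 semitones down from Ab4 gives Ebb3.

Ebb3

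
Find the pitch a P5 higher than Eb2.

Bb2

The fifth takes the letter from E up to B.
A perfect fifth spans 7 semitones, so from Eb2 the target pitch is Bb2.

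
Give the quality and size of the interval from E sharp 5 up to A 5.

diminished fourth

E to A spans four letter names (E-F-G-A): a fourth.
E#5 to A5 spans 4 semitones — one semitone narrower than the perfect fourth (5) — giving a diminished fourth.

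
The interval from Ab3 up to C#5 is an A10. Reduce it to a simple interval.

Each octave removed subtracts seven from the number: 10 − 7 = 3.
So an augmented tenth is an octave plus an augmented third. The quality is unchanged.

augmented 3rd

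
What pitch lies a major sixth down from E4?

G3

The sixth takes the letter from E down to G.
Moving 9 semitones down from E4 (the size of a major sixth) reaches G3.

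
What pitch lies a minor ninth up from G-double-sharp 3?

The ninth's letter: G up two letter names plus an octave → A.
A minor ninth is 13 semitones; 13 semitones up from G##3 gives A#4.

A-sharp 4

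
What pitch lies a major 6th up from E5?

C#6

Six letter names up from E: C.
Moving 9 semitones up from E5 (the size of a major sixth) reaches C#6.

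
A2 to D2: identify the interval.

Descending from A2 to D2 is the same interval as ascending D2 to A2.
D to A spans five letter names (D-E-F-G-A): a fifth.
D2 to A2 is 7 semitones, matching the perfect fifth exactly, so the quality is perfect.

perfect 5th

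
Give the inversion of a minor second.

major seventh

Interval numbers invert to sum to nine: 2 + 7 = 9, so a second inverts to a seventh.
The quality also flips — minor becomes major — giving a major seventh.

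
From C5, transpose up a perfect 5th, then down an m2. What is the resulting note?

C5 up a perfect fifth → G5 (7 semitones).
Down a minor second from G5: F#5 (1 semitone down).

F#5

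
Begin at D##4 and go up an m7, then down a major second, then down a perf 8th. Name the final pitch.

Up a minor seventh from D##4: C##5 (10 semitones up).
C##5 down a major second → B#4 (2 semitones).
B#4 down a perfect octave → B#3 (12 semitones).

B#3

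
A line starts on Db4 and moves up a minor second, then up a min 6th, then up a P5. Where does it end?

A minor second up from Db4 is Ebb4.
A minor sixth up from Ebb4 is Cbb5.
Cbb5 up a perfect fifth → Gbb5 (7 semitones).

Gbb5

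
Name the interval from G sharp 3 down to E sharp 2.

minor tenth

Descending from G#3 to E#2 is the same interval as ascending E#2 to G#3.
E to G spans three letter names (E-F-G), plus an octave — that makes it a tenth of some quality.
At 15 semitones, E#2→G#3 falls one short of a major tenth: minor.
(Equivalently, a compound minor third: a minor third plus an octave.)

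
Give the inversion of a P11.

First reduce the compound perfect eleventh to its simple form, a perfect fourth.
The rule of nine gives the new number: 9 − 4 = 5, so a fourth becomes a fifth.
And perfect stays perfect under inversion, so we get a perfect fifth.

perfect fifth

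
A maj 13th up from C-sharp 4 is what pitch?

A-sharp 5

Six letters up from C (plus an octave) reaches A.
A major thirteenth spans 21 semitones, so from C#4 the target pitch is A#5.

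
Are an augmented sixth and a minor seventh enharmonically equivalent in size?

Yes

An augmented sixth spans 10 semitones, and a minor seventh also spans 10 semitones — they're enharmonic.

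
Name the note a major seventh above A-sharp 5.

Seven letter names up from A: G.
Moving 11 semitones up from A#5 (the size of a major seventh) reaches G##6.

G-double-sharp 6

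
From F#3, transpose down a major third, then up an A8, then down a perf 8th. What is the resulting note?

D#3

F#3 down a major third → D3 (4 semitones).
D3 up an augmented octave → D#4 (13 semitones).
Down a perfect octave from D#4: D#3 (12 semitones down).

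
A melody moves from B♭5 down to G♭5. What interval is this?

major 3rd

Descending from Bb5 to Gb5 is the same interval as ascending Gb5 to Bb5.
G to B spans three letter names (G-A-B) — that makes it a third of some quality.
The major third spans 4 semitones, and Gb5 to Bb5 is exactly 4 semitones — so this is a major third.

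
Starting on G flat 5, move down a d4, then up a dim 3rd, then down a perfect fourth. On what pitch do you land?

Gb5 down a diminished fourth → D5 (4 semitones).
Up a diminished third from D5: Fb5 (2 semitones up).
Down a perfect fourth from Fb5: Cb5 (5 semitones down).

C flat 5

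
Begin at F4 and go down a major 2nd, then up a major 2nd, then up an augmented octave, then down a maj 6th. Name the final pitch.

A4

A major second down from F4 is Eb4.
Up a major second from Eb4: F4 (2 semitones up).
An augmented octave up from F4 is F#5.
A major sixth down from F#5 is A4.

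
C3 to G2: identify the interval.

perfect 4th

Descending from C3 to G2 is the same interval as ascending G2 to C3.
G to C spans four letter names (G-A-B-C), so the interval is some kind of fourth.
G2 to C3 is 5 semitones, matching the perfect fourth exactly, so the quality is perfect.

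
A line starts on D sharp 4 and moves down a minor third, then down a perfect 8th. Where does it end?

D#4 down a minor third → B#3 (3 semitones).
Down a perfect octave from B#3: B#2 (12 semitones down).

B sharp 2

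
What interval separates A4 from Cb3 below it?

Descending from A4 to Cb3 is the same interval as ascending Cb3 to A4.
C to A spans six letter names (C-D-E-F-G-A), plus an octave, so the interval is some kind of thirteenth.
A major thirteenth would be 21 semitones; Cb3 to A4 is 22, one semitone wider, so the interval is augmented.
(Equivalently, a compound augmented sixth: an augmented sixth plus an octave.)

A13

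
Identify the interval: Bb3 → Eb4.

B to E spans four letter names (B-C-D-E) — that makes it a fourth of some quality.
The perfect fourth spans 5 semitones, and Bb3 to Eb4 is exactly 5 semitones — so this is a perfect fourth.

perfect 4th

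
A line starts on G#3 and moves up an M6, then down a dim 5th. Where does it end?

Up a major sixth from G#3: E#4 (9 semitones up).
Down a diminished fifth from E#4: A##3 (6 semitones down).

A##3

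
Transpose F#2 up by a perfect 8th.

F#3

The letter stays F (same as the start), shifted an octave up.
A perfect octave is 12 semitones; 12 semitones up from F#2 gives F#3.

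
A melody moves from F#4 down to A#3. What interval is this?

minor sixth

Descending from F#4 to A#3 is the same interval as ascending A#3 to F#4.
A to F spans six letter names (A-B-C-D-E-F) — that makes it a sixth of some quality.
A major sixth would be 9 semitones, but A#3 to F#4 is 8 — one semitone narrower, making it a minor sixth.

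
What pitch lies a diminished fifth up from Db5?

Abb5

The fifth takes the letter from D up to A.
Moving 6 semitones up from Db5 (the size of a diminished fifth) reaches Abb5.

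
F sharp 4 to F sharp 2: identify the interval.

perfect fifteenth

Descending from F#4 to F#2 is the same interval as ascending F#2 to F#4.
F to F is the same letter name, plus 2 octaves: a fifteenth.
Counting semitones, F#2→F#4 is 24, which is the perfect fifteenth.
(Equivalently, a compound perfect octave: a perfect octave plus an octave.)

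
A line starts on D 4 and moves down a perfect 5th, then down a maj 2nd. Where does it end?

D4 down a perfect fifth → G3 (7 semitones).
G3 down a major second → F3 (2 semitones).

F 3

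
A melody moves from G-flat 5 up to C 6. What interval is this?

A4

G to C spans four letter names (G-A-B-C): a fourth.
The perfect fourth is 5 semitones; here we have 6, one semitone wider: augmented.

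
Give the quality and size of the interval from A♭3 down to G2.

Descending from Ab3 to G2 is the same interval as ascending G2 to Ab3.
G to A spans two letter names (G-A), plus an octave: a ninth.
At 13 semitones, G2→Ab3 falls one short of a major ninth: minor.
(Equivalently, a compound minor second: a minor second plus an octave.)

minor 9th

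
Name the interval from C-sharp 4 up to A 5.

C to A spans six letter names (C-D-E-F-G-A), plus an octave: a thirteenth.
A major thirteenth would be 21 semitones, but C#4 to A5 is 20 — one semitone narrower, making it a minor thirteenth.
(Equivalently, a compound minor sixth: a minor sixth plus an octave.)

minor thirteenth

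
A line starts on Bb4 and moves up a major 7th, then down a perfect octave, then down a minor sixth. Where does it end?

Bb4 up a major seventh → A5 (11 semitones).
A perfect octave down from A5 is A4.
Down a minor sixth from A4: C#4 (8 semitones down).

C#4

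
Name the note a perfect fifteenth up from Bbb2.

The letter stays B (same as the start), shifted two octaves up.
A perfect fifteenth is 24 semitones; 24 semitones up from Bbb2 gives Bbb4.

Bbb4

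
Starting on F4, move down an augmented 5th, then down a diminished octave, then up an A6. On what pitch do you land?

An augmented fifth down from F4 is Bbb3.
A diminished octave down from Bbb3 is Bb2.
Up an augmented sixth from Bb2: G#3 (10 semitones up).

G#3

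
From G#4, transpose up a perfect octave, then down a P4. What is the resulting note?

A perfect octave up from G#4 is G#5.
G#5 down a perfect fourth → D#5 (5 semitones).

D#5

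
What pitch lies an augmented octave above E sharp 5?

E double-sharp 6

An octave keeps the letter name E, an octave up from E.
An augmented octave is 13 semitones; 13 semitones up from E#5 gives E##6.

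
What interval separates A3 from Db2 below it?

Descending from A3 to Db2 is the same interval as ascending Db2 to A3.
D to A spans five letter names (D-E-F-G-A), plus an octave, so the interval is some kind of twelfth.
The perfect twelfth is 19 semitones; here we have 20, one semitone wider: augmented.
(Equivalently, a compound augmented fifth: an augmented fifth plus an octave.)

augmented 12th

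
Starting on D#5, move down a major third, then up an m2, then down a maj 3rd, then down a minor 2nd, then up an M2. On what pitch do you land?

Down a major third from D#5: B4 (4 semitones down).
B4 up a minor second → C5 (1 semitone).
Down a major third from C5: Ab4 (4 semitones down).
Down a minor second from Ab4: G4 (1 semitone down).
G4 up a major second → A4 (2 semitones).

A4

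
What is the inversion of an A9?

First reduce the compound augmented ninth to its simple form, an augmented second.
Interval numbers invert to sum to nine: 2 + 7 = 9, so a second inverts to a seventh.
The quality also flips — augmented becomes diminished — giving a diminished seventh.

diminished seventh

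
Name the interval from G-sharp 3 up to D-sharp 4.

G to D spans five letter names (G-A-B-C-D): a fifth.
G#3 to D#4 is 7 semitones, matching the perfect fifth exactly, so the quality is perfect.

perfect 5th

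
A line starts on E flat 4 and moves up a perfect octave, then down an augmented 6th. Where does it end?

G double-flat 4

Eb4 up a perfect octave → Eb5 (12 semitones).
An augmented sixth down from Eb5 is Gbb4.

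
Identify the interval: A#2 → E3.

A to E spans five letter names (A-B-C-D-E) — that makes it a fifth of some quality.
A#2 to E3 spans 6 semitones — one semitone narrower than the perfect fifth (7) — giving a diminished fifth.

diminished fifth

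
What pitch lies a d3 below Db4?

Counting three letter names down from D lands on B.
Moving 2 semitones down from Db4 (the size of a diminished third) reaches B3.

B3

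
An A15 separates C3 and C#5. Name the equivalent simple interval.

Each octave removed subtracts seven from the number: 15 − 7 = 8.
So an augmented fifteenth is an octave plus an augmented octave. The quality is unchanged.

augmented octave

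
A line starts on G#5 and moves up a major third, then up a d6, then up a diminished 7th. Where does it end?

G#5 up a major third → B#5 (4 semitones).
B#5 up a diminished sixth → G6 (7 semitones).
A diminished seventh up from G6 is Fb7.

Fb7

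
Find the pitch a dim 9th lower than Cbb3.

Counting two letter names plus an octave down from C lands on B.
A diminished ninth is 12 semitones; 12 semitones down from Cbb3 gives Bb1.

Bb1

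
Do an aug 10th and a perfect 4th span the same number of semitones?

No

17 semitones (augmented tenth) vs 5 semitones (perfect fourth): not equal.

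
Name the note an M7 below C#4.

Counting seven letter names down from C lands on D.
Moving 11 semitones down from C#4 (the size of a major seventh) reaches D3.

D3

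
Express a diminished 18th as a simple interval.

Take out 2 octaves (14 from the number): 18 − 14 = 4.
So a diminished eighteenth is 2 octaves plus a diminished fourth. The quality is unchanged.

d4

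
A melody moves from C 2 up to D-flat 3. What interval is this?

minor ninth

C to D spans two letter names (C-D), plus an octave: a ninth.
C2 to Db3 is 13 semitones, a half step short of the major ninth (14), so this is minor.
(Equivalently, a compound minor second: a minor second plus an octave.)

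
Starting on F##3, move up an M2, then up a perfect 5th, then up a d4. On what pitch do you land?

Up a major second from F##3: G##3 (2 semitones up).
A perfect fifth up from G##3 is D##4.
D##4 up a diminished fourth → G#4 (4 semitones).

G#4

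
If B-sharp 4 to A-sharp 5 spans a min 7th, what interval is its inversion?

The rule of nine gives the new number: 9 − 7 = 2, so a seventh becomes a second.
And minor becomes major under inversion, so we get a major second.

major 2nd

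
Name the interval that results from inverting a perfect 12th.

First reduce the compound perfect twelfth to its simple form, a perfect fifth.
Interval numbers invert to sum to nine: 5 + 4 = 9, so a fifth inverts to a fourth.
The quality also flips — perfect stays perfect — giving a perfect fourth.

P4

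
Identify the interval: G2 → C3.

G to C spans four letter names (G-A-B-C) — that makes it a fourth of some quality.
G2 to C3 is 5 semitones, matching the perfect fourth exactly, so the quality is perfect.

perfect fourth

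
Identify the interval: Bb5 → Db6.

B to D spans three letter names (B-C-D): a third.
At 3 semitones, Bb5→Db6 falls one short of a major third: minor.

minor third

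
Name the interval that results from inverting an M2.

minor 7th

Interval numbers invert to sum to nine: 2 + 7 = 9, so a second inverts to a seventh.
The quality also flips — major becomes minor — giving a minor seventh.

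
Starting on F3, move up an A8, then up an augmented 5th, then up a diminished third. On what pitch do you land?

Up an augmented octave from F3: F#4 (13 semitones up).
An augmented fifth up from F#4 is C##5.
A diminished third up from C##5 is E5.

E5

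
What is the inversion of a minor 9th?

First reduce the compound minor ninth to its simple form, a minor second.
Interval numbers invert to sum to nine: 2 + 7 = 9, so a second inverts to a seventh.
And minor becomes major under inversion, so we get a major seventh.

M7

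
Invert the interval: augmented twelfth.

diminished 4th

First reduce the compound augmented twelfth to its simple form, an augmented fifth.
The rule of nine gives the new number: 9 − 5 = 4, so a fifth becomes a fourth.
Quality inverts too: augmented becomes diminished. That makes the inversion a diminished fourth.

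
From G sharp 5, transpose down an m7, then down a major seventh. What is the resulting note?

B 3

A minor seventh down from G#5 is A#4.
A major seventh down from A#4 is B3.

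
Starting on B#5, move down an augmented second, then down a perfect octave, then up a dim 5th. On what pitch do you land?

Eb5

An augmented second down from B#5 is A5.
A5 down a perfect octave → A4 (12 semitones).
A diminished fifth up from A4 is Eb5.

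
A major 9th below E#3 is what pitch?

D#2

Counting two letter names plus an octave down from E lands on D.
Moving 14 semitones down from E#3 (the size of a major ninth) reaches D#2.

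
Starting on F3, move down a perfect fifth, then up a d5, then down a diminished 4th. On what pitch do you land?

C3

A perfect fifth down from F3 is Bb2.
Up a diminished fifth from Bb2: Fb3 (6 semitones up).
A diminished fourth down from Fb3 is C3.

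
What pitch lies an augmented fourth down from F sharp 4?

C 4

Four letter names down from F: C.
Moving 6 semitones down from F#4 (the size of an augmented fourth) reaches C4.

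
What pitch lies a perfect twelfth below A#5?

D#4

Five letters down from A (plus an octave) reaches D.
A perfect twelfth spans 19 semitones, so from A#5 the target pitch is D#4.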